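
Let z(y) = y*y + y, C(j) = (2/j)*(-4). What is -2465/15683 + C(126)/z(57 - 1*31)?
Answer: -54539911/346798179 ≈ -0.15727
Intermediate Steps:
C(j) = -8/j
z(y) = y + y² (z(y) = y² + y = y + y²)
-2465/15683 + C(126)/z(57 - 1*31) = -2465/15683 + (-8/126)/(((57 - 1*31)*(1 + (57 - 1*31)))) = -2465*1/15683 + (-8*1/126)/(((57 - 31)*(1 + (57 - 31)))) = -2465/15683 - 4*1/(26*(1 + 26))/63 = -2465/15683 - 4/(63*(26*27)) = -2465/15683 - 4/63/702 = -2465/15683 - 4/63*1/702 = -2465/15683 - 2/22113 = -54539911/346798179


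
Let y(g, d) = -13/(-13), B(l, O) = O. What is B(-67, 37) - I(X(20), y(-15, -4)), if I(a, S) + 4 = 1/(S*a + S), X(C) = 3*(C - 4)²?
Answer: 31528/769 ≈ 40.999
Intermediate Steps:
y(g, d) = 1 (y(g, d) = -13*(-1/13) = 1)
X(C) = 3*(-4 + C)²
I(a, S) = -4 + 1/(S + S*a) (I(a, S) = -4 + 1/(S*a + S) = -4 + 1/(S + S*a))
B(-67, 37) - I(X(20), y(-15, -4)) = 37 - (1 - 4*1 - 4*1*3*(-4 + 20)²)/(1*(1 + 3*(-4 + 20)²)) = 37 - (1 - 4 - 4*1*3*16²)/(1 + 3*16²) = 37 - (1 - 4 - 4*1*3*256)/(1 + 3*256) = 37 - (1 - 4 - 4*1*768)/(1 + 768) = 37 - (1 - 4 - 3072)/769 = 37 - (-3075)/769 = 37 - 1*(-3075/769) = 37 + 3075/769 = 31528/769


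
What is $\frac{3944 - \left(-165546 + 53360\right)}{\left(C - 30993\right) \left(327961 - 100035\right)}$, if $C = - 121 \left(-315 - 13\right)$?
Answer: $\frac{11613}{198181657} \approx 5.8598 \cdot 10^{-5}$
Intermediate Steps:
$C = 39688$ ($C = \left(-121\right) \left(-328\right) = 39688$)
$\frac{3944 - \left(-165546 + 53360\right)}{\left(C - 30993\right) \left(327961 - 100035\right)} = \frac{3944 - \left(-165546 + 53360\right)}{\left(39688 - 30993\right) \left(327961 - 100035\right)} = \frac{3944 - -112186}{8695 \cdot 227926} = \frac{3944 + 112186}{1981816570} = 116130 \cdot \frac{1}{1981816570} = \frac{11613}{198181657}$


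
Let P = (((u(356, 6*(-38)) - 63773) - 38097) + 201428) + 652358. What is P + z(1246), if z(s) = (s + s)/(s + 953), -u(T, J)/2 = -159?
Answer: 1654165058/2199 ≈ 7.5224e+5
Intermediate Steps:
u(T, J) = 318 (u(T, J) = -2*(-159) = 318)
z(s) = 2*s/(953 + s) (z(s) = (2*s)/(953 + s) = 2*s/(953 + s))
P = 752234 (P = (((318 - 63773) - 38097) + 201428) + 652358 = ((-63455 - 38097) + 201428) + 652358 = (-101552 + 201428) + 652358 = 99876 + 652358 = 752234)
P + z(1246) = 752234 + 2*1246/(953 + 1246) = 752234 + 2*1246/2199 = 752234 + 2*1246*(1/2199) = 752234 + 2492/2199 = 1654165058/2199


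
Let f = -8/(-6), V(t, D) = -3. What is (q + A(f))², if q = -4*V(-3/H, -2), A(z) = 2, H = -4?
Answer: 196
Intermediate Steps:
f = 4/3 (f = -8*(-⅙) = 4/3 ≈ 1.3333)
q = 12 (q = -4*(-3) = 12)
(q + A(f))² = (12 + 2)² = 14² = 196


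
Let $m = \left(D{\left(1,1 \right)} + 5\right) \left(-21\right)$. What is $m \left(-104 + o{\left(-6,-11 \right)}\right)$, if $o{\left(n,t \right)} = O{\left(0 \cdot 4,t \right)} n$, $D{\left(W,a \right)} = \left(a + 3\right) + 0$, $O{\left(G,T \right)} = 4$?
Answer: $24192$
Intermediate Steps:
$D{\left(W,a \right)} = 3 + a$ ($D{\left(W,a \right)} = \left(3 + a\right) + 0 = 3 + a$)
$o{\left(n,t \right)} = 4 n$
$m = -189$ ($m = \left(\left(3 + 1\right) + 5\right) \left(-21\right) = \left(4 + 5\right) \left(-21\right) = 9 \left(-21\right) = -189$)
$m \left(-104 + o{\left(-6,-11 \right)}\right) = - 189 \left(-104 + 4 \left(-6\right)\right) = - 189 \left(-104 - 24\right) = \left(-189\right) \left(-128\right) = 24192$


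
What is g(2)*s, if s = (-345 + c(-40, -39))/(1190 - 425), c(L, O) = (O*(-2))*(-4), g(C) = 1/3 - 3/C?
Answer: 511/510 ≈ 1.0020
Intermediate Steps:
g(C) = 1/3 - 3/C (g(C) = 1*(1/3) - 3/C = 1/3 - 3/C)
c(L, O) = 8*O (c(L, O) = -2*O*(-4) = 8*O)
s = -73/85 (s = (-345 + 8*(-39))/(1190 - 425) = (-345 - 312)/765 = -657*1/765 = -73/85 ≈ -0.85882)
g(2)*s = ((1/3)*(-9 + 2)/2)*(-73/85) = ((1/3)*(1/2)*(-7))*(-73/85) = -7/6*(-73/85) = 511/510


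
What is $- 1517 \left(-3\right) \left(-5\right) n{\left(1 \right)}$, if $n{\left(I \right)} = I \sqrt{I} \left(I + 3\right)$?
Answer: $-91020$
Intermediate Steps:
$n{\left(I \right)} = I^{\frac{3}{2}} \left(3 + I\right)$
$- 1517 \left(-3\right) \left(-5\right) n{\left(1 \right)} = - 1517 \left(-3\right) \left(-5\right) 1^{\frac{3}{2}} \left(3 + 1\right) = - 1517 \cdot 15 \cdot 1 \cdot 4 = - 1517 \cdot 15 \cdot 4 = \left(-1517\right) 60 = -91020$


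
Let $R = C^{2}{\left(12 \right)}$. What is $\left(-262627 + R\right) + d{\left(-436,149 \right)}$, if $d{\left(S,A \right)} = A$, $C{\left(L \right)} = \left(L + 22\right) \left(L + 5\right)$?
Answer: $71606$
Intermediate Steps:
$C{\left(L \right)} = \left(5 + L\right) \left(22 + L\right)$ ($C{\left(L \right)} = \left(22 + L\right) \left(5 + L\right) = \left(5 + L\right) \left(22 + L\right)$)
$R = 334084$ ($R = \left(110 + 12^{2} + 27 \cdot 12\right)^{2} = \left(110 + 144 + 324\right)^{2} = 578^{2} = 334084$)
$\left(-262627 + R\right) + d{\left(-436,149 \right)} = \left(-262627 + 334084\right) + 149 = 71457 + 149 = 71606$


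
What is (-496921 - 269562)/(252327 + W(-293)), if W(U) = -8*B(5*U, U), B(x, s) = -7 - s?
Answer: -766483/250039 ≈ -3.0655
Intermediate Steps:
W(U) = 56 + 8*U (W(U) = -8*(-7 - U) = 56 + 8*U)
(-496921 - 269562)/(252327 + W(-293)) = (-496921 - 269562)/(252327 + (56 + 8*(-293))) = -766483/(252327 + (56 - 2344)) = -766483/(252327 - 2288) = -766483/250039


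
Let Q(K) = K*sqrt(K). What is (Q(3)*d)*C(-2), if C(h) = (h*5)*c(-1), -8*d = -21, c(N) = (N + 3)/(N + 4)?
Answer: -105*sqrt(3)/2 ≈ -90.933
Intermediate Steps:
c(N) = (3 + N)/(4 + N)
d = 21/8 (d = -1/8*(-21) = 21/8 ≈ 2.6250)
Q(K) = K**(3/2)
C(h) = 10*h/3 (C(h) = (h*5)*((3 - 1)/(4 - 1)) = (5*h)*(2/3) = 10*h/3)
(Q(3)*d)*C(-2) = (3**(3/2)*(21/8))*((10/3)*(-2)) = ((3*sqrt(3))*(21/8))*(-20/3) = (63*sqrt(3)/8)*(-20/3) = -105*sqrt(3)/2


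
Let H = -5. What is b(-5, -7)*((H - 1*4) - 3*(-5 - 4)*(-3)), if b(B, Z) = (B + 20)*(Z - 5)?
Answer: 16200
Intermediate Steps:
b(B, Z) = (-5 + Z)*(20 + B) (b(B, Z) = (20 + B)*(-5 + Z) = (-5 + Z)*(20 + B))
b(-5, -7)*((H - 1*4) - 3*(-5 - 4)*(-3)) = (-100 - 5*(-5) + 20*(-7) - 5*(-7))*((-5 - 1*4) - 3*(-5 - 4)*(-3)) = (-100 + 25 - 140 + 35)*((-5 - 4) - (-27)*(-3)) = -180*(-9 - 3*27) = -180*(-9 - 81) = -180*(-90) = 16200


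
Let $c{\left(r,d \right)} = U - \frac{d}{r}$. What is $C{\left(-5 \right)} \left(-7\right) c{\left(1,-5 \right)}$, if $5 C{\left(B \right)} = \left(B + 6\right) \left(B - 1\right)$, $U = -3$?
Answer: $\frac{84}{5} \approx 16.8$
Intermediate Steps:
$C{\left(B \right)} = \frac{\left(-1 + B\right) \left(6 + B\right)}{5}$ ($C{\left(B \right)} = \frac{\left(B + 6\right) \left(B - 1\right)}{5} = \frac{\left(6 + B\right) \left(-1 + B\right)}{5} = \frac{\left(-1 + B\right) \left(6 + B\right)}{5}$)
$c{\left(r,d \right)} = -3 - \frac{d}{r}$
$C{\left(-5 \right)} \left(-7\right) c{\left(1,-5 \right)} = \left(- \frac{6}{5} - 5 + \frac{\left(-5\right)^{2}}{5}\right) \left(-7\right) \left(-3 - - \frac{5}{1}\right) = \left(- \frac{6}{5} - 5 + \frac{1}{5} \cdot 25\right) \left(-7\right) \left(-3 - \left(-5\right) 1\right) = \left(- \frac{6}{5} - 5 + 5\right) \left(-7\right) \left(-3 + 5\right) = \left(- \frac{6}{5}\right) \left(-7\right) 2 = \frac{42}{5} \cdot 2 = \frac{84}{5}$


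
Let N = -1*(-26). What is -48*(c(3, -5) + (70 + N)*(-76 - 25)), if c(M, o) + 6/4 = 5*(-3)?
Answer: 466200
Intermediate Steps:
N = 26
c(M, o) = -33/2 (c(M, o) = -3/2 + 5*(-3) = -3/2 - 15 = -33/2)
-48*(c(3, -5) + (70 + N)*(-76 - 25)) = -48*(-33/2 + (70 + 26)*(-76 - 25)) = -48*(-33/2 + 96*(-101)) = -48*(-33/2 - 9696) = -48*(-19425/2) = 466200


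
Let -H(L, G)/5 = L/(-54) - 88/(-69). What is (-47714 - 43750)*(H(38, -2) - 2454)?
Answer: 46515815992/207 ≈ 2.2471e+8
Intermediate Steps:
H(L, G) = -440/69 + 5*L/54 (H(L, G) = -5*(L/(-54) - 88/(-69)) = -5*(L*(-1/54) - 88*(-1/69)) = -5*(-L/54 + 88/69) = -5*(88/69 - L/54) = -440/69 + 5*L/54)
(-47714 - 43750)*(H(38, -2) - 2454) = (-47714 - 43750)*((-440/69 + (5/54)*38) - 2454) = -91464*((-440/69 + 95/27) - 2454) = -91464*(-1775/621 - 2454) = -91464*(-1525709/621) = 46515815992/207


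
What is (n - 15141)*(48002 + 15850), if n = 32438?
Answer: 1104448044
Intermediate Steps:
(n - 15141)*(48002 + 15850) = (32438 - 15141)*(48002 + 15850) = 17297*63852 = 1104448044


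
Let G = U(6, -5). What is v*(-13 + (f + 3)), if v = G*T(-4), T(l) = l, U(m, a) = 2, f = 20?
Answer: -80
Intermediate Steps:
G = 2
v = -8 (v = 2*(-4) = -8)
v*(-13 + (f + 3)) = -8*(-13 + (20 + 3)) = -8*(-13 + 23) = -8*10 = -80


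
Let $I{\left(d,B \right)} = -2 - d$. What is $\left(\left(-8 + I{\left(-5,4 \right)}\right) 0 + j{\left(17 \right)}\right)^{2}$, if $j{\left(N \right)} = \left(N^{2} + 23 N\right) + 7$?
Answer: $471969$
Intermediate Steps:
$j{\left(N \right)} = 7 + N^{2} + 23 N$
$\left(\left(-8 + I{\left(-5,4 \right)}\right) 0 + j{\left(17 \right)}\right)^{2} = \left(\left(-8 - -3\right) 0 + \left(7 + 17^{2} + 23 \cdot 17\right)\right)^{2} = \left(\left(-8 + \left(-2 + 5\right)\right) 0 + \left(7 + 289 + 391\right)\right)^{2} = \left(\left(-8 + 3\right) 0 + 687\right)^{2} = \left(\left(-5\right) 0 + 687\right)^{2} = \left(0 + 687\right)^{2} = 687^{2} = 471969$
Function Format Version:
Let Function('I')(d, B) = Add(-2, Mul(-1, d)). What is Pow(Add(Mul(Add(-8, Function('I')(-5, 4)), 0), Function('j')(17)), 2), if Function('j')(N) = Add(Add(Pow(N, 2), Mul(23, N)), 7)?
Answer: 471969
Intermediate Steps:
Function('j')(N) = Add(7, Pow(N, 2), Mul(23, N))
Pow(Add(Mul(Add(-8, Function('I')(-5, 4)), 0), Function('j')(17)), 2) = Pow(Add(Mul(Add(-8, Add(-2, Mul(-1, -5))), 0), Add(7, Pow(17, 2), Mul(23, 17))), 2) = Pow(Add(Mul(Add(-8, Add(-2, 5)), 0), Add(7, 289, 391)), 2) = Pow(Add(Mul(Add(-8, 3), 0), 687), 2) = Pow(Add(Mul(-5, 0), 687), 2) = Pow(Add(0, 687), 2) = Pow(687, 2) = 471969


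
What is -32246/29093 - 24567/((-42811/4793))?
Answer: 3424309531177/1245500423 ≈ 2749.3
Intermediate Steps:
-32246/29093 - 24567/((-42811/4793)) = -32246*1/29093 - 24567/((-42811*1/4793)) = -32246/29093 - 24567/(-42811/4793) = -32246/29093 - 24567*(-4793/42811) = -32246/29093 + 117749631/42811 = 3424309531177/1245500423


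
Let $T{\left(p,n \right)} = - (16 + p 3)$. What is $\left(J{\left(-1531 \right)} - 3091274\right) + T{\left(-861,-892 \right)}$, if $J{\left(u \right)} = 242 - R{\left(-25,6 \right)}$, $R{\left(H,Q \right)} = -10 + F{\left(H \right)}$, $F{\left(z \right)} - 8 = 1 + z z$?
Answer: $-3089089$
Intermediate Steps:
$F{\left(z \right)} = 9 + z^{2}$ ($F{\left(z \right)} = 8 + \left(1 + z z\right) = 8 + \left(1 + z^{2}\right) = 9 + z^{2}$)
$T{\left(p,n \right)} = -16 - 3 p$ ($T{\left(p,n \right)} = - (16 + 3 p) = -16 - 3 p$)
$R{\left(H,Q \right)} = -1 + H^{2}$ ($R{\left(H,Q \right)} = -10 + \left(9 + H^{2}\right) = -1 + H^{2}$)
$J{\left(u \right)} = -382$ ($J{\left(u \right)} = 242 - \left(-1 + \left(-25\right)^{2}\right) = 242 - \left(-1 + 625\right) = 242 - 624 = -382$)
$\left(J{\left(-1531 \right)} - 3091274\right) + T{\left(-861,-892 \right)} = \left(-382 - 3091274\right) - -2567 = -3091656 + \left(-16 + 2583\right) = -3091656 + 2567 = -3089089$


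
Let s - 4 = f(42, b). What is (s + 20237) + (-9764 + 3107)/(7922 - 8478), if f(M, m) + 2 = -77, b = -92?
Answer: 11216729/556 ≈ 20174.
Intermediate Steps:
f(M, m) = -79 (f(M, m) = -2 - 77 = -79)
s = -75 (s = 4 - 79 = -75)
(s + 20237) + (-9764 + 3107)/(7922 - 8478) = (-75 + 20237) + (-9764 + 3107)/(7922 - 8478) = 20162 - 6657/(-556) = 20162 - 6657*(-1/556) = 20162 + 6657/556 = 11216729/556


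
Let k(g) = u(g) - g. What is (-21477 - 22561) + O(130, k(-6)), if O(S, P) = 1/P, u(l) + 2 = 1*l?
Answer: -88077/2 ≈ -44039.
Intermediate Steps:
u(l) = -2 + l (u(l) = -2 + 1*l = -2 + l)
k(g) = -2 (k(g) = (-2 + g) - g = -2)
(-21477 - 22561) + O(130, k(-6)) = (-21477 - 22561) + 1/(-2) = -44038 - 1/2 = -88077/2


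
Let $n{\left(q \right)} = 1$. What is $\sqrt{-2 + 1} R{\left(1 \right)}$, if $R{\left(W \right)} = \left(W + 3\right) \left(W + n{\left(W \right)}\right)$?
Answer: $8 i \approx 8.0 i$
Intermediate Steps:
$R{\left(W \right)} = \left(1 + W\right) \left(3 + W\right)$ ($R{\left(W \right)} = \left(W + 3\right) \left(W + 1\right) = \left(3 + W\right) \left(1 + W\right) = \left(1 + W\right) \left(3 + W\right)$)
$\sqrt{-2 + 1} R{\left(1 \right)} = \sqrt{-2 + 1} \left(3 + 1^{2} + 4 \cdot 1\right) = \sqrt{-1} \left(3 + 1 + 4\right) = i 8 = 8 i$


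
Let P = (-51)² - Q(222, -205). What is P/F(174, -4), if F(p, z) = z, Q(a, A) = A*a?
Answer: -48111/4 ≈ -12028.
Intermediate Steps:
P = 48111 (P = (-51)² - (-205)*222 = 2601 - 1*(-45510) = 2601 + 45510 = 48111)
P/F(174, -4) = 48111/(-4) = 48111*(-¼) = -48111/4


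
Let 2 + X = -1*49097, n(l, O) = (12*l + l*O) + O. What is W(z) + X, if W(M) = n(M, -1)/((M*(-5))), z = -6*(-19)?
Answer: -27987683/570 ≈ -49101.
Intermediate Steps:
z = 114
n(l, O) = O + 12*l + O*l (n(l, O) = (12*l + O*l) + O = O + 12*l + O*l)
X = -49099 (X = -2 - 1*49097 = -2 - 49097 = -49099)
W(M) = -(-1 + 11*M)/(5*M) (W(M) = (-1 + 12*M - M)/((M*(-5))) = (-1 + 11*M)/((-5*M)) = (-1 + 11*M)*(-1/(5*M)) = -(-1 + 11*M)/(5*M))
W(z) + X = (⅕)*(1 - 11*114)/114 - 49099 = (⅕)*(1/114)*(1 - 1254) - 49099 = (⅕)*(1/114)*(-1253) - 49099 = -1253/570 - 49099 = -27987683/570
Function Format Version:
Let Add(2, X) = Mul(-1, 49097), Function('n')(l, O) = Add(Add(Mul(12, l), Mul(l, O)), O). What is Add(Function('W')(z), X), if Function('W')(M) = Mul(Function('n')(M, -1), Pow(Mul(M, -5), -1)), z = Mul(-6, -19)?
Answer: Rational(-27987683, 570) ≈ -49101.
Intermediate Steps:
z = 114
Function('n')(l, O) = Add(O, Mul(12, l), Mul(O, l)) (Function('n')(l, O) = Add(Add(Mul(12, l), Mul(O, l)), O) = Add(O, Mul(12, l), Mul(O, l)))
X = -49099 (X = Add(-2, Mul(-1, 49097)) = Add(-2, -49097) = -49099)
Function('W')(M) = Mul(Rational(-1, 5), Pow(M, -1), Add(-1, Mul(11, M))) (Function('W')(M) = Mul(Add(-1, Mul(12, M), Mul(-1, M)), Pow(Mul(M, -5), -1)) = Mul(Add(-1, Mul(11, M)), Pow(Mul(-5, M), -1)) = Mul(Add(-1, Mul(11, M)), Mul(Rational(-1, 5), Pow(M, -1))) = Mul(Rational(-1, 5), Pow(M, -1), Add(-1, Mul(11, M))))
Add(Function('W')(z), X) = Add(Mul(Rational(1, 5), Pow(114, -1), Add(1, Mul(-11, 114))), -49099) = Add(Mul(Rational(1, 5), Rational(1, 114), Add(1, -1254)), -49099) = Add(Mul(Rational(1, 5), Rational(1, 114), -1253), -49099) = Add(Rational(-1253, 570), -49099) = Rational(-27987683, 570)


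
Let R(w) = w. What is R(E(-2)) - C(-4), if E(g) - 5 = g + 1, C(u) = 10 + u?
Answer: -2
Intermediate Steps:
E(g) = 6 + g (E(g) = 5 + (g + 1) = 5 + (1 + g) = 6 + g)
R(E(-2)) - C(-4) = (6 - 2) - (10 - 4) = 4 - 1*6 = 4 - 6 = -2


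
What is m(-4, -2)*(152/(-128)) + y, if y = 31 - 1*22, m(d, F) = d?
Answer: 55/4 ≈ 13.750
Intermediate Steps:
y = 9 (y = 31 - 22 = 9)
m(-4, -2)*(152/(-128)) + y = -608/(-128) + 9 = -608*(-1)/128 + 9 = -4*(-19/16) + 9 = 19/4 + 9 = 55/4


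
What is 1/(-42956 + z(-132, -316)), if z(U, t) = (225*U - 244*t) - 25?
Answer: 1/4423 ≈ 0.00022609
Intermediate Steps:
z(U, t) = -25 - 244*t + 225*U (z(U, t) = (-244*t + 225*U) - 25 = -25 - 244*t + 225*U)
1/(-42956 + z(-132, -316)) = 1/(-42956 + (-25 - 244*(-316) + 225*(-132))) = 1/(-42956 + (-25 + 77104 - 29700)) = 1/(-42956 + 47379) = 1/4423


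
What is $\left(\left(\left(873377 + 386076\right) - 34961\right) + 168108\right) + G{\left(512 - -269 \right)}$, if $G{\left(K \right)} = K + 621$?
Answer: $1394002$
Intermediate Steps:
$G{\left(K \right)} = 621 + K$
$\left(\left(\left(873377 + 386076\right) - 34961\right) + 168108\right) + G{\left(512 - -269 \right)} = \left(\left(\left(873377 + 386076\right) - 34961\right) + 168108\right) + \left(621 + \left(512 - -269\right)\right) = \left(\left(1259453 - 34961\right) + 168108\right) + \left(621 + \left(512 + 269\right)\right) = \left(1224492 + 168108\right) + \left(621 + 781\right) = 1392600 + 1402 = 1394002$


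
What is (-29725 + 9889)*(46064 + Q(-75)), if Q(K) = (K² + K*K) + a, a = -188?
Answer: -1133151336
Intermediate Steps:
Q(K) = -188 + 2*K² (Q(K) = (K² + K*K) - 188 = (K² + K²) - 188 = 2*K² - 188 = -188 + 2*K²)
(-29725 + 9889)*(46064 + Q(-75)) = (-29725 + 9889)*(46064 + (-188 + 2*(-75)²)) = -19836*(46064 + (-188 + 2*5625)) = -19836*(46064 + (-188 + 11250)) = -19836*(46064 + 11062) = -19836*57126 = -1133151336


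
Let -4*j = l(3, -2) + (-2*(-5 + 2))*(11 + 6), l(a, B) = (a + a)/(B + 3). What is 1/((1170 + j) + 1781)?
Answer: 1/2924 ≈ 0.00034200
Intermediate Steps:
l(a, B) = 2*a/(3 + B) (l(a, B) = (2*a)/(3 + B) = 2*a/(3 + B))
j = -27 (j = -(2*3/(3 - 2) + (-2*(-5 + 2))*(11 + 6))/4 = -(2*3/1 - 2*(-3)*17)/4 = -(2*3*1 + 6*17)/4 = -(6 + 102)/4 = -¼*108 = -27)
1/((1170 + j) + 1781) = 1/((1170 - 27) + 1781) = 1/(1143 + 1781) = 1/2924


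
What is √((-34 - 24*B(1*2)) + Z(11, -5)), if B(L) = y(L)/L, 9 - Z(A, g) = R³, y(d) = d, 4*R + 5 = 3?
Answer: I*√782/4 ≈ 6.9911*I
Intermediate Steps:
R = -½ (R = -5/4 + (¼)*3 = -5/4 + ¾ = -½ ≈ -0.50000)
Z(A, g) = 73/8 (Z(A, g) = 9 - (-½)³ = 9 - 1*(-⅛) = 9 + ⅛ = 73/8)
B(L) = 1 (B(L) = L/L = 1)
√((-34 - 24*B(1*2)) + Z(11, -5)) = √((-34 - 24*1) + 73/8) = √((-34 - 24) + 73/8) = √(-58 + 73/8) = √(-391/8) = I*√782/4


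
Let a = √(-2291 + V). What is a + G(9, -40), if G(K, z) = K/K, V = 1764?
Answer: 1 + I*√527 ≈ 1.0 + 22.956*I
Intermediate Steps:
G(K, z) = 1
a = I*√527 (a = √(-2291 + 1764) = √(-527) = I*√527 ≈ 22.956*I)
a + G(9, -40) = I*√527 + 1 = 1 + I*√527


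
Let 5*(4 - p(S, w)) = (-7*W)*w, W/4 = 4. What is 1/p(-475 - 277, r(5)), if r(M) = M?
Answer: 1/116 ≈ 0.0086207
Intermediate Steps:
W = 16 (W = 4*4 = 16)
p(S, w) = 4 + 112*w/5 (p(S, w) = 4 - (-7*16)*w/5 = 4 - (-112)*w/5 = 4 + 112*w/5)
1/p(-475 - 277, r(5)) = 1/(4 + (112/5)*5) = 1/(4 + 112) = 1/116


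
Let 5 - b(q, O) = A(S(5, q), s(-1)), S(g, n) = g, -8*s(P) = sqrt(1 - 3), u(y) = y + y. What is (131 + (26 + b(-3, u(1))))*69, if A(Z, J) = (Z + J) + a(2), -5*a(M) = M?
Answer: 54303/5 + 69*I*sqrt(2)/8 ≈ 10861.0 + 12.198*I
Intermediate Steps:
u(y) = 2*y
a(M) = -M/5
s(P) = -I*sqrt(2)/8 (s(P) = -sqrt(1 - 3)/8 = -I*sqrt(2)/8)
A(Z, J) = -2/5 + J + Z (A(Z, J) = (Z + J) - 1/5*2 = (J + Z) - 2/5 = -2/5 + J + Z)
b(q, O) = 2/5 + I*sqrt(2)/8 (b(q, O) = 5 - (-2/5 - I*sqrt(2)/8 + 5) = 5 - (23/5 - I*sqrt(2)/8) = 5 + (-23/5 + I*sqrt(2)/8) = 2/5 + I*sqrt(2)/8)
(131 + (26 + b(-3, u(1))))*69 = (131 + (26 + (2/5 + I*sqrt(2)/8)))*69 = (131 + (132/5 + I*sqrt(2)/8))*69 = (787/5 + I*sqrt(2)/8)*69 = 54303/5 + 69*I*sqrt(2)/8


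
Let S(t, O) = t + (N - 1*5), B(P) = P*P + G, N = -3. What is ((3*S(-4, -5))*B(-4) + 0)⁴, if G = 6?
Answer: 393460125696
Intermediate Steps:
B(P) = 6 + P² (B(P) = P*P + 6 = P² + 6 = 6 + P²)
S(t, O) = -8 + t (S(t, O) = t + (-3 - 1*5) = t + (-3 - 5) = t - 8 = -8 + t)
((3*S(-4, -5))*B(-4) + 0)⁴ = ((3*(-8 - 4))*(6 + (-4)²) + 0)⁴ = ((3*(-12))*(6 + 16) + 0)⁴ = (-36*22 + 0)⁴ = (-792 + 0)⁴ = (-792)⁴ = 393460125696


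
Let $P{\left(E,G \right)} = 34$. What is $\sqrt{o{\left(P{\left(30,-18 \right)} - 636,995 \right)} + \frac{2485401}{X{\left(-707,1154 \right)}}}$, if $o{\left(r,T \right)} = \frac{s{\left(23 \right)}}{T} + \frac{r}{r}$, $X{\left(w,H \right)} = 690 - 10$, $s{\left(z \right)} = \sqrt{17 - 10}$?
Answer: $\frac{\sqrt{16736719925770 + 4600880 \sqrt{7}}}{67660} \approx 60.465$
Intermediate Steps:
$s{\left(z \right)} = \sqrt{7}$
$X{\left(w,H \right)} = 680$
$o{\left(r,T \right)} = 1 + \frac{\sqrt{7}}{T}$ ($o{\left(r,T \right)} = \frac{\sqrt{7}}{T} + \frac{r}{r} = \frac{\sqrt{7}}{T} + 1 = 1 + \frac{\sqrt{7}}{T}$)
$\sqrt{o{\left(P{\left(30,-18 \right)} - 636,995 \right)} + \frac{2485401}{X{\left(-707,1154 \right)}}} = \sqrt{\frac{995 + \sqrt{7}}{995} + \frac{2485401}{680}} = \sqrt{\frac{995 + \sqrt{7}}{995} + 2485401 \cdot \frac{1}{680}} = \sqrt{\left(1 + \frac{\sqrt{7}}{995}\right) + \frac{2485401}{680}} = \sqrt{\frac{2486081}{680} + \frac{\sqrt{7}}{995}}$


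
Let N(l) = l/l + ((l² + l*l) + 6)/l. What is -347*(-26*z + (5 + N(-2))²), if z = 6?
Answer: 53785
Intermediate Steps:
N(l) = 1 + (6 + 2*l²)/l (N(l) = 1 + ((l² + l²) + 6)/l = 1 + (2*l² + 6)/l = 1 + (6 + 2*l²)/l)
-347*(-26*z + (5 + N(-2))²) = -347*(-26*6 + (5 + (1 + 2*(-2) + 6/(-2)))²) = -347*(-156 + (5 + (1 - 4 + 6*(-½)))²) = -347*(-156 + (5 + (1 - 4 - 3))²) = -347*(-156 + (5 - 6)²) = -347*(-156 + (-1)²) = -347*(-156 + 1) = -347*(-155) = 53785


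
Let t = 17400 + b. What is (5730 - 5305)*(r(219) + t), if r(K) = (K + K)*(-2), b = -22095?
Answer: -2367675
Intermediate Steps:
t = -4695 (t = 17400 - 22095 = -4695)
r(K) = -4*K (r(K) = (2*K)*(-2) = -4*K)
(5730 - 5305)*(r(219) + t) = (5730 - 5305)*(-4*219 - 4695) = 425*(-876 - 4695) = 425*(-5571) = -2367675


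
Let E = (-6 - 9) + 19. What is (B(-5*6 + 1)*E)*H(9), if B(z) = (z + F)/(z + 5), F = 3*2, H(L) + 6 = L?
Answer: 23/2 ≈ 11.500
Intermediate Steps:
E = 4 (E = -15 + 19 = 4)
H(L) = -6 + L
F = 6
B(z) = (6 + z)/(5 + z) (B(z) = (z + 6)/(z + 5) = (6 + z)/(5 + z))
(B(-5*6 + 1)*E)*H(9) = (((6 + (-5*6 + 1))/(5 + (-5*6 + 1)))*4)*(-6 + 9) = (((6 + (-30 + 1))/(5 + (-30 + 1)))*4)*3 = (((6 - 29)/(5 - 29))*4)*3 = ((-23/(-24))*4)*3 = (-1/24*(-23)*4)*3 = ((23/24)*4)*3 = (23/6)*3 = 23/2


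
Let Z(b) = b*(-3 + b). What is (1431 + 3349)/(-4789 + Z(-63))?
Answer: -4780/631 ≈ -7.5753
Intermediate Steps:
(1431 + 3349)/(-4789 + Z(-63)) = (1431 + 3349)/(-4789 - 63*(-3 - 63)) = 4780/(-4789 - 63*(-66)) = 4780/(-4789 + 4158) = 4780/(-631) = 4780*(-1/631) = -4780/631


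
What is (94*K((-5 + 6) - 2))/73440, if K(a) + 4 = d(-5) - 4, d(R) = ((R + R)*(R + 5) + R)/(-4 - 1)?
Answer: -329/36720 ≈ -0.0089597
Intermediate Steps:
d(R) = -R/5 - 2*R*(5 + R)/5 (d(R) = ((2*R)*(5 + R) + R)/(-5) = (2*R*(5 + R) + R)*(-⅕) = (R + 2*R*(5 + R))*(-⅕) = -R/5 - 2*R*(5 + R)/5)
K(a) = -7 (K(a) = -4 + (-⅕*(-5)*(11 + 2*(-5)) - 4) = -4 + (-⅕*(-5)*(11 - 10) - 4) = -4 + (-⅕*(-5)*1 - 4) = -4 + (1 - 4) = -4 - 3 = -7)
(94*K((-5 + 6) - 2))/73440 = (94*(-7))/73440 = -658*1/73440 = -329/36720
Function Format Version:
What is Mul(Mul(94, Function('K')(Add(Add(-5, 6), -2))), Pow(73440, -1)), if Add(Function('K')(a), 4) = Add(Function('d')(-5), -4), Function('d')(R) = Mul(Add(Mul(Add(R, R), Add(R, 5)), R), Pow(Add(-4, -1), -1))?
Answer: Rational(-329, 36720) ≈ -0.0089597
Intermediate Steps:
Function('d')(R) = Add(Mul(Rational(-1, 5), R), Mul(Rational(-2, 5), R, Add(5, R))) (Function('d')(R) = Mul(Add(Mul(Mul(2, R), Add(5, R)), R), Pow(-5, -1)) = Mul(Add(Mul(2, R, Add(5, R)), R), Rational(-1, 5)) = Mul(Add(R, Mul(2, R, Add(5, R))), Rational(-1, 5)) = Add(Mul(Rational(-1, 5), R), Mul(Rational(-2, 5), R, Add(5, R))))
Function('K')(a) = -7 (Function('K')(a) = Add(-4, Add(Mul(Rational(-1, 5), -5, Add(11, Mul(2, -5))), -4)) = Add(-4, Add(Mul(Rational(-1, 5), -5, Add(11, -10)), -4)) = Add(-4, Add(Mul(Rational(-1, 5), -5, 1), -4)) = Add(-4, Add(1, -4)) = Add(-4, -3) = -7)
Mul(Mul(94, Function('K')(Add(Add(-5, 6), -2))), Pow(73440, -1)) = Mul(Mul(94, -7), Pow(73440, -1)) = Mul(-658, Rational(1, 73440)) = Rational(-329, 36720)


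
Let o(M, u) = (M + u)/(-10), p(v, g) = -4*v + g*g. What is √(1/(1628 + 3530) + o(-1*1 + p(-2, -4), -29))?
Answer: √399203410/25790 ≈ 0.77472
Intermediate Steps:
p(v, g) = g² - 4*v (p(v, g) = -4*v + g² = g² - 4*v)
o(M, u) = -M/10 - u/10 (o(M, u) = (M + u)*(-⅒) = -M/10 - u/10)
√(1/(1628 + 3530) + o(-1*1 + p(-2, -4), -29)) = √(1/(1628 + 3530) + (-(-1*1 + ((-4)² - 4*(-2)))/10 - ⅒*(-29))) = √(1/5158 + (-(-1 + (16 + 8))/10 + 29/10)) = √(1/5158 + (-(-1 + 24)/10 + 29/10)) = √(1/5158 + (-⅒*23 + 29/10)) = √(1/5158 + (-23/10 + 29/10)) = √(1/5158 + ⅗) = √(15479/25790) = √399203410/25790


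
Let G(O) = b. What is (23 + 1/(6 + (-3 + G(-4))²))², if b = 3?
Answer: 19321/36 ≈ 536.69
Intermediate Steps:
G(O) = 3
(23 + 1/(6 + (-3 + G(-4))²))² = (23 + 1/(6 + (-3 + 3)²))² = (23 + 1/(6 + 0²))² = (23 + 1/(6 + 0))² = (23 + 1/6)² = (23 + ⅙)² = (139/6)² = 19321/36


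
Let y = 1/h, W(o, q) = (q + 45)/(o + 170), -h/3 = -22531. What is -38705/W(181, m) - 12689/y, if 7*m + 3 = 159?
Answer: -134688648984/157 ≈ -8.5789e+8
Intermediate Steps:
h = 67593 (h = -3*(-22531) = 67593)
m = 156/7 (m = -3/7 + (⅐)*159 = -3/7 + 159/7 = 156/7 ≈ 22.286)
W(o, q) = (45 + q)/(170 + o)
y = 1/67593 ≈ 1.4794e-5
-38705/W(181, m) - 12689/y = -38705*(170 + 181)/(45 + 156/7) - 12689/1/67593 = -38705/((471/7)/351) - 12689*67593 = -38705/((1/351)*(471/7)) - 857687577 = -38705/157/819 - 857687577 = -38705*819/157 - 857687577 = -31699395/157 - 857687577 = -134688648984/157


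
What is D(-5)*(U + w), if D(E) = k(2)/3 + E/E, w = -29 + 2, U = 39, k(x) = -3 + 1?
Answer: 4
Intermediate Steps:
k(x) = -2
w = -27
D(E) = 1/3 (D(E) = -2/3 + E/E = -2*1/3 + 1 = -2/3 + 1 = 1/3)
D(-5)*(U + w) = (39 - 27)/3 = (1/3)*12 = 4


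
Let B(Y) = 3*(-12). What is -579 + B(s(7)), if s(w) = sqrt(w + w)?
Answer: -615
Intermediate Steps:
s(w) = sqrt(2)*sqrt(w) (s(w) = sqrt(2*w) = sqrt(2)*sqrt(w))
B(Y) = -36
-579 + B(s(7)) = -579 - 36 = -615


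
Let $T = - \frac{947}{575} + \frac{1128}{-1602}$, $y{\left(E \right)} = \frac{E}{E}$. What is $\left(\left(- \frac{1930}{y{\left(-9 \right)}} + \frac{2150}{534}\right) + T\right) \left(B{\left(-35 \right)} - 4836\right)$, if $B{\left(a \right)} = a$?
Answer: $\frac{1442040426454}{153525} \approx 9.3929 \cdot 10^{6}$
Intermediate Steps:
$y{\left(E \right)} = 1$
$T = - \frac{360949}{153525}$ ($T = \left(-947\right) \frac{1}{575} + 1128 \left(- \frac{1}{1602}\right) = - \frac{947}{575} - \frac{188}{267} = - \frac{360949}{153525} \approx -2.3511$)
$\left(\left(- \frac{1930}{y{\left(-9 \right)}} + \frac{2150}{534}\right) + T\right) \left(B{\left(-35 \right)} - 4836\right) = \left(\left(- \frac{1930}{1} + \frac{2150}{534}\right) - \frac{360949}{153525}\right) \left(-35 - 4836\right) = \left(\left(\left(-1930\right) 1 + 2150 \cdot \frac{1}{534}\right) - \frac{360949}{153525}\right) \left(-4871\right) = \left(\left(-1930 + \frac{1075}{267}\right) - \frac{360949}{153525}\right) \left(-4871\right) = \left(- \frac{514235}{267} - \frac{360949}{153525}\right) \left(-4871\right) = \left(- \frac{296046074}{153525}\right) \left(-4871\right) = \frac{1442040426454}{153525}$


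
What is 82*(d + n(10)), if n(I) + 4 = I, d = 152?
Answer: 12956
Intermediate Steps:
n(I) = -4 + I
82*(d + n(10)) = 82*(152 + (-4 + 10)) = 82*(152 + 6) = 82*158 = 12956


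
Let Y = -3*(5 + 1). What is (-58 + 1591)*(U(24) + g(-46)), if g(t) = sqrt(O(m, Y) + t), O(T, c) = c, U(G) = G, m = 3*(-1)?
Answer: 36792 + 12264*I ≈ 36792.0 + 12264.0*I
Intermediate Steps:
m = -3
Y = -18 (Y = -3*6 = -18)
g(t) = sqrt(-18 + t)
(-58 + 1591)*(U(24) + g(-46)) = (-58 + 1591)*(24 + sqrt(-18 - 46)) = 1533*(24 + sqrt(-64)) = 1533*(24 + 8*I) = 36792 + 12264*I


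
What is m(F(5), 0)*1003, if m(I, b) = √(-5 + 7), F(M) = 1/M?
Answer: 1003*√2 ≈ 1418.5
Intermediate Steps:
m(I, b) = √2
m(F(5), 0)*1003 = √2*1003 = 1003*√2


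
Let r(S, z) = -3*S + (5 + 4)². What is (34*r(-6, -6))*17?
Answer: 57222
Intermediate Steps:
r(S, z) = 81 - 3*S (r(S, z) = -3*S + 9² = -3*S + 81 = 81 - 3*S)
(34*r(-6, -6))*17 = (34*(81 - 3*(-6)))*17 = (34*(81 + 18))*17 = (34*99)*17 = 3366*17 = 57222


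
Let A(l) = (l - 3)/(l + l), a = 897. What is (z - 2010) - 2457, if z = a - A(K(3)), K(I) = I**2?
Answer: -10711/3 ≈ -3570.3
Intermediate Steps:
A(l) = (-3 + l)/(2*l) (A(l) = (-3 + l)/((2*l)) = (-3 + l)*(1/(2*l)) = (-3 + l)/(2*l))
z = 2690/3 (z = 897 - (-3 + 3**2)/(2*(3**2)) = 897 - (-3 + 9)/(2*9) = 897 - 6/(2*9) = 897 - 1*1/3 = 897 - 1/3 = 2690/3 ≈ 896.67)
(z - 2010) - 2457 = (2690/3 - 2010) - 2457 = -3340/3 - 2457 = -10711/3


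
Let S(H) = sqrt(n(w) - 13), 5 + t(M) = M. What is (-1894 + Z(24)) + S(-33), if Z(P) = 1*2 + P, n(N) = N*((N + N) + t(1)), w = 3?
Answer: -1868 + I*sqrt(7) ≈ -1868.0 + 2.6458*I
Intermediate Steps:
t(M) = -5 + M
n(N) = N*(-4 + 2*N) (n(N) = N*((N + N) + (-5 + 1)) = N*(2*N - 4) = N*(-4 + 2*N))
Z(P) = 2 + P
S(H) = I*sqrt(7) (S(H) = sqrt(2*3*(-2 + 3) - 13) = sqrt(2*3*1 - 13) = sqrt(6 - 13) = sqrt(-7) = I*sqrt(7))
(-1894 + Z(24)) + S(-33) = (-1894 + (2 + 24)) + I*sqrt(7) = (-1894 + 26) + I*sqrt(7) = -1868 + I*sqrt(7)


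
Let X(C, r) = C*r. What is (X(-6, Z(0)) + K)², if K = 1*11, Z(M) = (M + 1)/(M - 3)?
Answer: 169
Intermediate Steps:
Z(M) = (1 + M)/(-3 + M)
K = 11
(X(-6, Z(0)) + K)² = (-6*(1 + 0)/(-3 + 0) + 11)² = (-6/(-3) + 11)² = (-(-2) + 11)² = (-6*(-⅓) + 11)² = (2 + 11)² = 13² = 169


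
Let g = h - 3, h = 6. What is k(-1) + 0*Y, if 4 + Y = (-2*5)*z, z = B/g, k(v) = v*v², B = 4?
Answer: -1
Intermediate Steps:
g = 3 (g = 6 - 3 = 3)
k(v) = v³
z = 4/3 ≈ 1.3333
Y = -52/3 (Y = -4 - 2*5*(4/3) = -4 - 10*4/3 = -4 - 40/3 = -52/3 ≈ -17.333)
k(-1) + 0*Y = (-1)³ + 0*(-52/3) = -1 + 0 = -1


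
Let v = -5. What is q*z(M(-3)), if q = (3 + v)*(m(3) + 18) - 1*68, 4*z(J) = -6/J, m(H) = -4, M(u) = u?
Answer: -48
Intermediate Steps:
z(J) = -3/(2*J) (z(J) = (-6/J)/4 = -3/(2*J))
q = -96 (q = (3 - 5)*(-4 + 18) - 1*68 = -2*14 - 68 = -28 - 68 = -96)
q*z(M(-3)) = -(-144)/(-3) = -(-144)*(-1)/3 = -96*½ = -48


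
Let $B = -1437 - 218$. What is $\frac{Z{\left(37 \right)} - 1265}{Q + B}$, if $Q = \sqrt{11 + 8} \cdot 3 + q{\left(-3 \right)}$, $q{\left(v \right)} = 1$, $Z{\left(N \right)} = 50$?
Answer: $\frac{401922}{547109} + \frac{729 \sqrt{19}}{547109} \approx 0.74044$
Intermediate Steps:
$B = -1655$
$Q = 1 + 3 \sqrt{19}$ ($Q = \sqrt{11 + 8} \cdot 3 + 1 = \sqrt{19} \cdot 3 + 1 = 3 \sqrt{19} + 1 = 1 + 3 \sqrt{19} \approx 14.077$)
$\frac{Z{\left(37 \right)} - 1265}{Q + B} = \frac{50 - 1265}{\left(1 + 3 \sqrt{19}\right) - 1655} = - \frac{1215}{-1654 + 3 \sqrt{19}}$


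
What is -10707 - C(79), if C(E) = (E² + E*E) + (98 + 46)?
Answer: -23333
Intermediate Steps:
C(E) = 144 + 2*E² (C(E) = (E² + E²) + 144 = 2*E² + 144 = 144 + 2*E²)
-10707 - C(79) = -10707 - (144 + 2*79²) = -10707 - (144 + 2*6241) = -10707 - (144 + 12482) = -10707 - 1*12626 = -10707 - 12626 = -23333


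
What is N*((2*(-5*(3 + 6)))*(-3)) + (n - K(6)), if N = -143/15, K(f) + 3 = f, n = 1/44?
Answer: -113387/44 ≈ -2577.0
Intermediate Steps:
n = 1/44 ≈ 0.022727
K(f) = -3 + f
N = -143/15 (N = -143*1/15 = -143/15 ≈ -9.5333)
N*((2*(-5*(3 + 6)))*(-3)) + (n - K(6)) = -143*2*(-5*(3 + 6))*(-3)/15 + (1/44 - (-3 + 6)) = -143*2*(-5*9)*(-3)/15 + (1/44 - 1*3) = -143*2*(-45)*(-3)/15 + (1/44 - 3) = -(-858)*(-3) - 131/44 = -143/15*270 - 131/44 = -2574 - 131/44 = -113387/44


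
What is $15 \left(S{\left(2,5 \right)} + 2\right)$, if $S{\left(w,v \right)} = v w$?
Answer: $180$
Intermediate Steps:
$15 \left(S{\left(2,5 \right)} + 2\right) = 15 \left(5 \cdot 2 + 2\right) = 15 \left(10 + 2\right) = 15 \cdot 12 = 180$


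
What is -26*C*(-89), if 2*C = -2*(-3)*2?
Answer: 13884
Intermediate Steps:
C = 6 (C = (-2*(-3)*2)/2 = (6*2)/2 = (½)*12 = 6)
-26*C*(-89) = -26*6*(-89) = -156*(-89) = 13884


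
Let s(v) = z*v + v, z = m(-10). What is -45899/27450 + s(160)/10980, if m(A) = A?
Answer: -49499/27450 ≈ -1.8032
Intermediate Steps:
z = -10
s(v) = -9*v (s(v) = -10*v + v = -9*v)
-45899/27450 + s(160)/10980 = -45899/27450 - 9*160/10980 = -45899*1/27450 - 1440*1/10980 = -45899/27450 - 8/61 = -49499/27450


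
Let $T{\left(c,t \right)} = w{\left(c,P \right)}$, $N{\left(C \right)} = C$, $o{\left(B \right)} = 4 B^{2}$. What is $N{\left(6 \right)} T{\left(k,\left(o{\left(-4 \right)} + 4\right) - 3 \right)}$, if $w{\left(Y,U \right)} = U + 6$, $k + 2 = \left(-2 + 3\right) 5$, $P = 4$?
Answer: $60$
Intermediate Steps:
$k = 3$ ($k = -2 + \left(-2 + 3\right) 5 = -2 + 1 \cdot 5 = -2 + 5 = 3$)
$w{\left(Y,U \right)} = 6 + U$
$T{\left(c,t \right)} = 10$ ($T{\left(c,t \right)} = 6 + 4 = 10$)
$N{\left(6 \right)} T{\left(k,\left(o{\left(-4 \right)} + 4\right) - 3 \right)} = 6 \cdot 10 = 60$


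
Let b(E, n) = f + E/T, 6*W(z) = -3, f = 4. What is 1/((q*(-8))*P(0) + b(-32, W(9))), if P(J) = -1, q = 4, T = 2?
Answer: 1/20 ≈ 0.050000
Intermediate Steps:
W(z) = -1/2 (W(z) = (1/6)*(-3) = -1/2)
b(E, n) = 4 + E/2
1/((q*(-8))*P(0) + b(-32, W(9))) = 1/((4*(-8))*(-1) + (4 + (1/2)*(-32))) = 1/(-32*(-1) + (4 - 16)) = 1/(32 - 12) = 1/20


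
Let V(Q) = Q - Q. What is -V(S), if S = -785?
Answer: 0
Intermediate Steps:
V(Q) = 0
-V(S) = -1*0 = 0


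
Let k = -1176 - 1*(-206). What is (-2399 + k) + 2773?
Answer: -596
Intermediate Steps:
k = -970 (k = -1176 + 206 = -970)
(-2399 + k) + 2773 = (-2399 - 970) + 2773 = -3369 + 2773 = -596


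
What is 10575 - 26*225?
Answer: 4725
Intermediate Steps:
10575 - 26*225 = 10575 - 5850 = 4725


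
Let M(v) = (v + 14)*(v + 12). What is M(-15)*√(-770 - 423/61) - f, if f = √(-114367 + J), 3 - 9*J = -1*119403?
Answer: I*(-61*√909897 + 9*√2890973)/183 ≈ -234.34*I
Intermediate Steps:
J = 39802/3 (J = ⅓ - (-1)*119403/9 = ⅓ - ⅑*(-119403) = ⅓ + 13267 = 39802/3 ≈ 13267.)
f = I*√909897/3 (f = √(-114367 + 39802/3) = √(-303299/3) = I*√909897/3 ≈ 317.96*I)
M(v) = (12 + v)*(14 + v) (M(v) = (14 + v)*(12 + v) = (12 + v)*(14 + v))
M(-15)*√(-770 - 423/61) - f = (168 + (-15)² + 26*(-15))*√(-770 - 423/61) - I*√909897/3 = (168 + 225 - 390)*√(-770 - 423*1/61) - I*√909897/3 = 3*√(-770 - 423/61) - I*√909897/3 = 3*√(-47393/61) - I*√909897/3 = 3*(I*√2890973/61) - I*√909897/3 = 3*I*√2890973/61 - I*√909897/3 = -I*√909897/3 + 3*I*√2890973/61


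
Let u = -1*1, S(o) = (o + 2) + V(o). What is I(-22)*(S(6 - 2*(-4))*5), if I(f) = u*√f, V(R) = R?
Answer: -150*I*√22 ≈ -703.56*I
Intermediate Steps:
S(o) = 2 + 2*o (S(o) = (o + 2) + o = (2 + o) + o = 2 + 2*o)
u = -1
I(f) = -√f
I(-22)*(S(6 - 2*(-4))*5) = (-√(-22))*((2 + 2*(6 - 2*(-4)))*5) = (-I*√22)*((2 + 2*(6 + 8))*5) = (-I*√22)*((2 + 2*14)*5) = (-I*√22)*((2 + 28)*5) = (-I*√22)*(30*5) = -I*√22*150 = -150*I*√22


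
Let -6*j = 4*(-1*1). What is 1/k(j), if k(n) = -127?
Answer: -1/127 ≈ -0.0078740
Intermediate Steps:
j = ⅔ (j = -2*(-1*1)/3 = -2*(-1)/3 = -⅙*(-4) = ⅔ ≈ 0.66667)
1/k(j) = 1/(-127) = -1/127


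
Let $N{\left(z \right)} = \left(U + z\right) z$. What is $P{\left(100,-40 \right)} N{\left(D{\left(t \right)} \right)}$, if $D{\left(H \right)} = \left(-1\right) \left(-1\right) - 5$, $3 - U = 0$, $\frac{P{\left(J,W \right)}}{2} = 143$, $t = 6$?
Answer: $1144$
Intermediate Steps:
$P{\left(J,W \right)} = 286$ ($P{\left(J,W \right)} = 2 \cdot 143 = 286$)
$U = 3$ ($U = 3 - 0 = 3 + 0 = 3$)
$D{\left(H \right)} = -4$ ($D{\left(H \right)} = 1 - 5 = -4$)
$N{\left(z \right)} = z \left(3 + z\right)$ ($N{\left(z \right)} = \left(3 + z\right) z = z \left(3 + z\right)$)
$P{\left(100,-40 \right)} N{\left(D{\left(t \right)} \right)} = 286 \left(- 4 \left(3 - 4\right)\right) = 286 \left(\left(-4\right) \left(-1\right)\right) = 286 \cdot 4 = 1144$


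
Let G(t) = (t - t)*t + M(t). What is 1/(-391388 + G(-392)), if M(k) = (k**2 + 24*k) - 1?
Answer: -1/247133 ≈ -4.0464e-6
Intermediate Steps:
M(k) = -1 + k**2 + 24*k
G(t) = -1 + t**2 + 24*t (G(t) = (t - t)*t + (-1 + t**2 + 24*t) = 0*t + (-1 + t**2 + 24*t) = 0 + (-1 + t**2 + 24*t) = -1 + t**2 + 24*t)
1/(-391388 + G(-392)) = 1/(-391388 + (-1 + (-392)**2 + 24*(-392))) = 1/(-391388 + (-1 + 153664 - 9408)) = 1/(-391388 + 144255) = 1/(-247133) = -1/247133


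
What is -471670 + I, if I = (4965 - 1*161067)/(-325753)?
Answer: -153647761408/325753 ≈ -4.7167e+5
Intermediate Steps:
I = 156102/325753 (I = (4965 - 161067)*(-1/325753) = -156102*(-1/325753) = 156102/325753 ≈ 0.47920)
-471670 + I = -471670 + 156102/325753 = -153647761408/325753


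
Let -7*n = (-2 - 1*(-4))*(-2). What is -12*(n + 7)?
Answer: -636/7 ≈ -90.857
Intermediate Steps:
n = 4/7 (n = -(-2 - 1*(-4))*(-2)/7 = -(-2 + 4)*(-2)/7 = -2*(-2)/7 = -1/7*(-4) = 4/7 ≈ 0.57143)
-12*(n + 7) = -12*(4/7 + 7) = -12*53/7 = -636/7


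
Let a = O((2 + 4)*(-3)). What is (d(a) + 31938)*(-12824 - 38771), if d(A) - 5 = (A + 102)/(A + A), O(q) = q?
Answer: -4943936090/3 ≈ -1.6480e+9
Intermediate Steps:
a = -18 (a = (2 + 4)*(-3) = 6*(-3) = -18)
d(A) = 5 + (102 + A)/(2*A) (d(A) = 5 + (A + 102)/(A + A) = 5 + (102 + A)/((2*A)) = 5 + (102 + A)*(1/(2*A)) = 5 + (102 + A)/(2*A))
(d(a) + 31938)*(-12824 - 38771) = ((11/2 + 51/(-18)) + 31938)*(-12824 - 38771) = ((11/2 + 51*(-1/18)) + 31938)*(-51595) = ((11/2 - 17/6) + 31938)*(-51595) = (8/3 + 31938)*(-51595) = (95822/3)*(-51595) = -4943936090/3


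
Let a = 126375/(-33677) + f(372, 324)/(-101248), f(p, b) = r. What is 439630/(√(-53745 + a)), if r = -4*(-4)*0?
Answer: -43963*I*√1693295219805/30168279 ≈ -1896.3*I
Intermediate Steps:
r = 0 (r = 16*0 = 0)
f(p, b) = 0
a = -126375/33677 (a = 126375/(-33677) + 0/(-101248) = 126375*(-1/33677) + 0*(-1/101248) = -126375/33677 + 0 = -126375/33677 ≈ -3.7526)
439630/(√(-53745 + a)) = 439630/(√(-53745 - 126375/33677)) = 439630/(√(-1810096740/33677)) = 439630/((6*I*√1693295219805/33677)) = 439630*(-I*√1693295219805/301682790) = -43963*I*√1693295219805/30168279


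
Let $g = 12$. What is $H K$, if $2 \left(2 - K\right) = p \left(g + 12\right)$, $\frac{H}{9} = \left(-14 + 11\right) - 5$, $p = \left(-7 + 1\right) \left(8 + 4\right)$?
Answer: $-62352$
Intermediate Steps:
$p = -72$ ($p = \left(-6\right) 12 = -72$)
$H = -72$ ($H = 9 \left(\left(-14 + 11\right) - 5\right) = 9 \left(-3 - 5\right) = 9 \left(-8\right) = -72$)
$K = 866$ ($K = 2 - \frac{\left(-72\right) \left(12 + 12\right)}{2} = 2 - \frac{\left(-72\right) 24}{2} = 2 - -864 = 2 + 864 = 866$)
$H K = \left(-72\right) 866 = -62352$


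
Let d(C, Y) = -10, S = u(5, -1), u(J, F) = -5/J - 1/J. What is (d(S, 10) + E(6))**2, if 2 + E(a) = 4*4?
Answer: 16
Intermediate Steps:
u(J, F) = -6/J
S = -6/5 ≈ -1.2000
E(a) = 14 (E(a) = -2 + 4*4 = -2 + 16 = 14)
(d(S, 10) + E(6))**2 = (-10 + 14)**2 = 4**2 = 16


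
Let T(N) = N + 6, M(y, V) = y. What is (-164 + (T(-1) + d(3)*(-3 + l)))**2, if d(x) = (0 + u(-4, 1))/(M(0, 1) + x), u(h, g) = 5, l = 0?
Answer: 26896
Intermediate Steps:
d(x) = 5/x (d(x) = (0 + 5)/(0 + x) = 5/x)
T(N) = 6 + N
(-164 + (T(-1) + d(3)*(-3 + l)))**2 = (-164 + ((6 - 1) + (5/3)*(-3 + 0)))**2 = (-164 + (5 + (5*(1/3))*(-3)))**2 = (-164 + (5 + (5/3)*(-3)))**2 = (-164 + (5 - 5))**2 = (-164 + 0)**2 = (-164)**2 = 26896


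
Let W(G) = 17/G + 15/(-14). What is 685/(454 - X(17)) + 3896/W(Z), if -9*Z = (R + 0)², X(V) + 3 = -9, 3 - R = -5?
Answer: -812297693/722766 ≈ -1123.9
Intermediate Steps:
R = 8 (R = 3 - 1*(-5) = 3 + 5 = 8)
X(V) = -12 (X(V) = -3 - 9 = -12)
Z = -64/9 (Z = -(8 + 0)²/9 = -⅑*8² = -⅑*64 = -64/9 ≈ -7.1111)
W(G) = -15/14 + 17/G (W(G) = 17/G + 15*(-1/14) = 17/G - 15/14 = -15/14 + 17/G)
685/(454 - X(17)) + 3896/W(Z) = 685/(454 - 1*(-12)) + 3896/(-15/14 + 17/(-64/9)) = 685/(454 + 12) + 3896/(-15/14 + 17*(-9/64)) = 685/466 + 3896/(-15/14 - 153/64) = 685*(1/466) + 3896/(-1551/448) = 685/466 + 3896*(-448/1551) = 685/466 - 1745408/1551 = -812297693/722766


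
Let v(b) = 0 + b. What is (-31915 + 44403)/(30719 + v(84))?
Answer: 12488/30803 ≈ 0.40542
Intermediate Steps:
v(b) = b
(-31915 + 44403)/(30719 + v(84)) = (-31915 + 44403)/(30719 + 84) = 12488/30803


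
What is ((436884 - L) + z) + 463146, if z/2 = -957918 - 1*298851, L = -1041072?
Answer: -572436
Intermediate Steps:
z = -2513538 (z = 2*(-957918 - 1*298851) = 2*(-957918 - 298851) = 2*(-1256769) = -2513538)
((436884 - L) + z) + 463146 = ((436884 - 1*(-1041072)) - 2513538) + 463146 = ((436884 + 1041072) - 2513538) + 463146 = (1477956 - 2513538) + 463146 = -1035582 + 463146 = -572436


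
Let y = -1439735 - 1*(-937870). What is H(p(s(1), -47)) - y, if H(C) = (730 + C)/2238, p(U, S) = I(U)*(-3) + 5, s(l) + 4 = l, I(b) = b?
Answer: 187195769/373 ≈ 5.0187e+5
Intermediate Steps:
s(l) = -4 + l
p(U, S) = 5 - 3*U (p(U, S) = U*(-3) + 5 = -3*U + 5 = 5 - 3*U)
y = -501865 (y = -1439735 + 937870 = -501865)
H(C) = 365/1119 + C/2238 (H(C) = (730 + C)*(1/2238) = 365/1119 + C/2238)
H(p(s(1), -47)) - y = (365/1119 + (5 - 3*(-4 + 1))/2238) - 1*(-501865) = (365/1119 + (5 - 3*(-3))/2238) + 501865 = (365/1119 + (5 + 9)/2238) + 501865 = (365/1119 + (1/2238)*14) + 501865 = (365/1119 + 7/1119) + 501865 = 124/373 + 501865 = 187195769/373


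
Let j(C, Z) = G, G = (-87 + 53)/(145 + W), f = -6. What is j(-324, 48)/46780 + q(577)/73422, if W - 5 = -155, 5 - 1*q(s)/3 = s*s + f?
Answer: -19467172021/1431117150 ≈ -13.603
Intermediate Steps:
q(s) = 33 - 3*s² (q(s) = 15 - 3*(s*s - 6) = 15 - 3*(s² - 6) = 15 - 3*(-6 + s²) = 15 + (18 - 3*s²) = 33 - 3*s²)
W = -150 (W = 5 - 155 = -150)
G = 34/5 (G = (-87 + 53)/(145 - 150) = -34/(-5) = -34*(-⅕) = 34/5 ≈ 6.8000)
j(C, Z) = 34/5
j(-324, 48)/46780 + q(577)/73422 = (34/5)/46780 + (33 - 3*577²)/73422 = (34/5)*(1/46780) + (33 - 3*332929)*(1/73422) = 17/116950 + (33 - 998787)*(1/73422) = 17/116950 - 998754*1/73422 = 17/116950 - 166459/12237 = -19467172021/1431117150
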